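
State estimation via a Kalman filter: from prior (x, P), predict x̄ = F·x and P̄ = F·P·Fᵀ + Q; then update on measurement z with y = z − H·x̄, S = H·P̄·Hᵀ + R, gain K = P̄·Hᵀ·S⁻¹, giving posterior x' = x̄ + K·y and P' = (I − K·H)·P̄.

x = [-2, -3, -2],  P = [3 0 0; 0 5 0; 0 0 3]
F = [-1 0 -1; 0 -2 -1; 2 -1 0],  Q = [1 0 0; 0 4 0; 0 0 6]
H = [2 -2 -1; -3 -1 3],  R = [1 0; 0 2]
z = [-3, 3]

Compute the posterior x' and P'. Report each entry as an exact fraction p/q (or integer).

x̄ = F·x = [4, 8, -1]
P̄ = F·P·Fᵀ + Q = [7 3 -6; 3 27 10; -6 10 23]
y = z − H·x̄ = [4, 26]
S = H·P̄·Hᵀ + R = [200 -149; -149 365]
K = P̄·Hᵀ·S⁻¹ = [-4/177 -22/177; -3152/7257 -1406/7257; -8602/50799 7205/50799]
x' = x̄ + K·y = [40/59, 2964/2419, 4863/2419]
P' = (I − K·H)·P̄ = [371/177 167/177 412/177; 167/177 4687/7257 7472/7257; 412/177 7472/7257 140482/50799]

x' = [40/59, 2964/2419, 4863/2419]
P' = [371/177 167/177 412/177; 167/177 4687/7257 7472/7257; 412/177 7472/7257 140482/50799]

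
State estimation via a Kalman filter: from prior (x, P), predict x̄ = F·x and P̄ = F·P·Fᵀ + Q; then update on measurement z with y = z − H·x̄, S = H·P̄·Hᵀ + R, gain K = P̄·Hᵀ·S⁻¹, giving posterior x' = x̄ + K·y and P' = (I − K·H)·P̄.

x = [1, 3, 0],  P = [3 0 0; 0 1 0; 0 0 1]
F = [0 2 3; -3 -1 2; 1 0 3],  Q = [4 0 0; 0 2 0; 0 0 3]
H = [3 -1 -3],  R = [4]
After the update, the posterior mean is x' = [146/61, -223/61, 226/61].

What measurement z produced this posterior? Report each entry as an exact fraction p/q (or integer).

z = [-1]

x̄ = F·x = [6, -6, 1]
P̄ = F·P·Fᵀ + Q = [17 4 9; 4 34 -3; 9 -3 15]
S = H·P̄·Hᵀ + R = [122]
K = P̄·Hᵀ·S⁻¹ = [10/61; -13/122; -15/122]
x' − x̄ = [-220/61, 143/61, 165/61] = K·y
y = (KᵀK)⁻¹·Kᵀ·(x' − x̄) = [-22]
z = y + H·x̄ = [-22] + [21] = [-1]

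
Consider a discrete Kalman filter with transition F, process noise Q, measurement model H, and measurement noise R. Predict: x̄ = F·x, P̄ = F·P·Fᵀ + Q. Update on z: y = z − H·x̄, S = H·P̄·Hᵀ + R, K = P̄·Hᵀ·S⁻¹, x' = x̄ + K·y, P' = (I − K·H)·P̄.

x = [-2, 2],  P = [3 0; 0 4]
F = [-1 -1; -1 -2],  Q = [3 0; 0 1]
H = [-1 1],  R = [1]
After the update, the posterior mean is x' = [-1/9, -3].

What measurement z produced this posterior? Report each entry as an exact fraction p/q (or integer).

x̄ = F·x = [0, -2]
P̄ = F·P·Fᵀ + Q = [10 11; 11 20]
S = H·P̄·Hᵀ + R = [9]
K = P̄·Hᵀ·S⁻¹ = [1/9; 1]
x' − x̄ = [-1/9, -1] = K·y
y = (KᵀK)⁻¹·Kᵀ·(x' − x̄) = [-1]
z = y + H·x̄ = [-1] + [-2] = [-3]

z = [-3]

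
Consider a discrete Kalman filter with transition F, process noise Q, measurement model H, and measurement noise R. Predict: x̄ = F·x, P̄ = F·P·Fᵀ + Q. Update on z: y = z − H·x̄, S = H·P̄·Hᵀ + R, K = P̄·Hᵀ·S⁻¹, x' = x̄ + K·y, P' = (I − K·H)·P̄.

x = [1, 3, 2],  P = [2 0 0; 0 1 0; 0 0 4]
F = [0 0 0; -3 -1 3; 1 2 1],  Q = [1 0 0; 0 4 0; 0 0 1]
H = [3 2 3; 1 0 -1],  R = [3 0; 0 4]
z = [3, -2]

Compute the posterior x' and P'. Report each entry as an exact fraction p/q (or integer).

x̄ = F·x = [0, 0, 9]
P̄ = F·P·Fᵀ + Q = [1 0 0; 0 59 4; 0 4 11]
y = z − H·x̄ = [-24, 7]
S = H·P̄·Hᵀ + R = [395 -38; -38 16]
K = P̄·Hᵀ·S⁻¹ = [43/2438 509/4876; 482/1219 840/1219; 119/2438 -2787/4876]
x' = x̄ + K·y = [1499/4876, -5688/1219, 18663/4876]
P' = (I − K·H)·P̄ = [4109/4876 -2286/1219 2073/4876; -2286/1219 12621/1219 -5646/1219; 2073/4876 -5646/1219 13221/4876]

x' = [1499/4876, -5688/1219, 18663/4876]
P' = [4109/4876 -2286/1219 2073/4876; -2286/1219 12621/1219 -5646/1219; 2073/4876 -5646/1219 13221/4876]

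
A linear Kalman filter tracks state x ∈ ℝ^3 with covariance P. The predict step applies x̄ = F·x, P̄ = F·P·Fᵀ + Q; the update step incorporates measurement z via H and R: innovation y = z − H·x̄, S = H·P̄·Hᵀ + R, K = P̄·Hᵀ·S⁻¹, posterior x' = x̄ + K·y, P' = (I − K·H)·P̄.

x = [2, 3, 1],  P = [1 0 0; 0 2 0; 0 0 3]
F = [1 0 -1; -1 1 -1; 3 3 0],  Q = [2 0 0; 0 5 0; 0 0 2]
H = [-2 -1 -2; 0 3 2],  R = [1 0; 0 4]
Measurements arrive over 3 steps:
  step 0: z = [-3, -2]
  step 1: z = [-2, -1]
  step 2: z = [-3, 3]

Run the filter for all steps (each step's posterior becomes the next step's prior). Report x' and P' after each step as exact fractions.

step 0: x̄ = F·x = [1, 0, 15]
step 0: P̄ = F·P·Fᵀ + Q = [6 2 3; 2 11 3; 3 3 29]
step 0: y = z − H·x̄ = [29, -32]
step 0: S = H·P̄·Hᵀ + R = [196 -197; -197 255]
step 0: K = P̄·Hᵀ·S⁻¹ = [-2736/11171 -1588/11171; 2328/11171 3507/11171; -3886/11171 -67/11171]
step 0: x' = x̄ + K·y = [-17357/11171, -44712/11171, 57015/11171]
step 0: P' = (I − K·H)·P̄ = [31362/11171 26818/11171 -43403/11171; 26818/11171 34996/11171 -45480/11171; -43403/11171 -45480/11171 68086/11171]
step 1: x̄ = F·x = [-74372/11171, -84370/11171, -186207/11171]
step 1: P̄ = F·P·Fᵀ + Q = [208596/11171 109022/11171 441189/11171; 109022/11171 140817/11171 277551/11171; 441189/11171 277551/11171 1102288/11171]
step 1: y = z − H·x̄ = [-627870/11171, 614353/11171]
step 1: S = H·P̄·Hᵀ + R = [10471328/11171 -9470899/11171; -9470899/11171 9051801/11171]
step 1: K = P̄·Hᵀ·S⁻¹ = [-115994316/455326237 -60527056/455326237; 88201104/455326237 141457957/455326237; -151243454/455326237 -5466473/455326237]
step 1: x' = x̄ + K·y = [159417228/455326237, -616738119/455326237, 610325912/455326237]
step 1: P' = (I − K·H)·P̄ = [429205164/455326237 250153894/455326237 -496284953/455326237; 250153894/455326237 577170360/455326237 -582839626/455326237; -496284953/455326237 -582839626/455326237 863326493/455326237]
step 2: x̄ = F·x = [-450908684/455326237, -1386481259/455326237, -1371962673/455326237]
step 2: P̄ = F·P·Fᵀ + Q = [3195754037/455326237 1267114849/455326237 5275450911/455326237; 1267114849/455326237 3819134760/455326237 3681269325/455326237; 5275450911/455326237 3681269325/455326237 14470802282/455326237]
step 2: y = z − H·x̄ = [-6398202684/455326237, 8269347834/455326237]
step 2: S = H·P̄·Hᵀ + R = [136937830257/455326237 -127495260746/455326237; -127495260746/455326237 138251958816/455326237]
step 2: K = P̄·Hᵀ·S⁻¹ = [-755127879879/2939520654454 -782433779101/5879041308908; 276287098449/1469760327227 909731792233/2939520654454; -6980704789/21456355142 -463871407/42912710284]
step 2: x' = x̄ + K·y = [594952097359/2939520654454, -96835383904/1469760327227, 29228908143/21456355142]
step 2: P' = (I − K·H)·P̄ = [5527054073815/5879041308908 1603529317867/2939520654454 -46536171619/42912710284; 1603529317867/2939520654454 1849640000391/1469760327227 -27222309611/21456355142; -46536171619/42912710284 -27222309611/21456355142 80739186019/42912710284]

step 0: x' = [-17357/11171, -44712/11171, 57015/11171], P' = [31362/11171 26818/11171 -43403/11171; 26818/11171 34996/11171 -45480/11171; -43403/11171 -45480/11171 68086/11171]
step 1: x' = [159417228/455326237, -616738119/455326237, 610325912/455326237], P' = [429205164/455326237 250153894/455326237 -496284953/455326237; 250153894/455326237 577170360/455326237 -582839626/455326237; -496284953/455326237 -582839626/455326237 863326493/455326237]
step 2: x' = [594952097359/2939520654454, -96835383904/1469760327227, 29228908143/21456355142], P' = [5527054073815/5879041308908 1603529317867/2939520654454 -46536171619/42912710284; 1603529317867/2939520654454 1849640000391/1469760327227 -27222309611/21456355142; -46536171619/42912710284 -27222309611/21456355142 80739186019/42912710284]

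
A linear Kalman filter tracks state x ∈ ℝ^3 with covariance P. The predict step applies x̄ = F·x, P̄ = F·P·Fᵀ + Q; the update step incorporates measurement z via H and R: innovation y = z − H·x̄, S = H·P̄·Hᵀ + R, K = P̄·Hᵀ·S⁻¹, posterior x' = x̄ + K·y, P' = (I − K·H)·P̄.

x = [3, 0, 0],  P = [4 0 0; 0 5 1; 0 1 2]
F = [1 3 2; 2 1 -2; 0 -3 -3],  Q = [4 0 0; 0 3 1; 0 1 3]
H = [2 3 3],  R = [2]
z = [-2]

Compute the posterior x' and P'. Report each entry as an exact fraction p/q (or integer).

x̄ = F·x = [3, 6, 0]
P̄ = F·P·Fᵀ + Q = [73 11 -72; 11 28 1; -72 1 84]
y = z − H·x̄ = [-26]
S = H·P̄·Hᵀ + R = [588]
K = P̄·Hᵀ·S⁻¹ = [-37/588; 109/588; 37/196]
x' = x̄ + K·y = [1363/294, 347/294, -481/98]
P' = (I − K·H)·P̄ = [41555/588 10501/588 -12743/196; 10501/588 4583/588 -3837/196; -12743/196 -3837/196 12357/196]

x' = [1363/294, 347/294, -481/98]
P' = [41555/588 10501/588 -12743/196; 10501/588 4583/588 -3837/196; -12743/196 -3837/196 12357/196]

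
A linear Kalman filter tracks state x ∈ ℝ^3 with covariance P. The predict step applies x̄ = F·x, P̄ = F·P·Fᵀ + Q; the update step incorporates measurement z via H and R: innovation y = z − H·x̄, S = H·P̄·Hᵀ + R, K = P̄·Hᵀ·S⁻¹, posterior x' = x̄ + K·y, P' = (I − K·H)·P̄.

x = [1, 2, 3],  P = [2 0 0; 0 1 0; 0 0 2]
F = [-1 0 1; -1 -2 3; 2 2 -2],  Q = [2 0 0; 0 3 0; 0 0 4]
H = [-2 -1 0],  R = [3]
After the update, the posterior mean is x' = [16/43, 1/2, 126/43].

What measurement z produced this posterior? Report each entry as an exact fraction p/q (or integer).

z = [-1]

x̄ = F·x = [2, 4, 0]
P̄ = F·P·Fᵀ + Q = [6 8 -8; 8 27 -20; -8 -20 24]
S = H·P̄·Hᵀ + R = [86]
K = P̄·Hᵀ·S⁻¹ = [-10/43; -1/2; 18/43]
x' − x̄ = [-70/43, -7/2, 126/43] = K·y
y = (KᵀK)⁻¹·Kᵀ·(x' − x̄) = [7]
z = y + H·x̄ = [7] + [-8] = [-1]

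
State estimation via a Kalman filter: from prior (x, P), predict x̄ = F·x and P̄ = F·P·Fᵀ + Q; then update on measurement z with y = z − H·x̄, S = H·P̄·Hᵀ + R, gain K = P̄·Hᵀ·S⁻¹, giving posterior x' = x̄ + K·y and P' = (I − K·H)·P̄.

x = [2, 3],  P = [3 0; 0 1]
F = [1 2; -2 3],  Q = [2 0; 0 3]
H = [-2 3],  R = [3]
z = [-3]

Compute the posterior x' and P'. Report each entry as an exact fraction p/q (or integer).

x̄ = F·x = [8, 5]
P̄ = F·P·Fᵀ + Q = [9 0; 0 24]
y = z − H·x̄ = [-2]
S = H·P̄·Hᵀ + R = [255]
K = P̄·Hᵀ·S⁻¹ = [-6/85; 24/85]
x' = x̄ + K·y = [692/85, 377/85]
P' = (I − K·H)·P̄ = [657/85 432/85; 432/85 312/85]

x' = [692/85, 377/85]
P' = [657/85 432/85; 432/85 312/85]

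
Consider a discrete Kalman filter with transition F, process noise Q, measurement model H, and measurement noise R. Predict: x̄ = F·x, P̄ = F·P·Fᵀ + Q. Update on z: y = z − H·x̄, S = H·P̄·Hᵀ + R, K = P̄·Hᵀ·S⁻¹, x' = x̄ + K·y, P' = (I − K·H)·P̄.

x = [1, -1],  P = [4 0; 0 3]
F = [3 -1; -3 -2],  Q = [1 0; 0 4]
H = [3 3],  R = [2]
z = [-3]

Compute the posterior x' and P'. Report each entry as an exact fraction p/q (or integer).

x̄ = F·x = [4, -1]
P̄ = F·P·Fᵀ + Q = [40 -30; -30 52]
y = z − H·x̄ = [-12]
S = H·P̄·Hᵀ + R = [290]
K = P̄·Hᵀ·S⁻¹ = [3/29; 33/145]
x' = x̄ + K·y = [80/29, -541/145]
P' = (I − K·H)·P̄ = [1070/29 -1068/29; -1068/29 5362/145]

x' = [80/29, -541/145]
P' = [1070/29 -1068/29; -1068/29 5362/145]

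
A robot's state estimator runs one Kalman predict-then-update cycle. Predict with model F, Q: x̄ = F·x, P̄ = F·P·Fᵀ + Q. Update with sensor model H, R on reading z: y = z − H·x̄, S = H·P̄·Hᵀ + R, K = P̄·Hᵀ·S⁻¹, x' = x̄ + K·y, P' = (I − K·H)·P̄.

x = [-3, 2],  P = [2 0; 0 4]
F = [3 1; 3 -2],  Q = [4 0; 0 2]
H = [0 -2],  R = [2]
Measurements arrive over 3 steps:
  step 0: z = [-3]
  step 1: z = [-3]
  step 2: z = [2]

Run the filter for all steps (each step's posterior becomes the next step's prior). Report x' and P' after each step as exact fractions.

step 0: x̄ = F·x = [-7, -13]
step 0: P̄ = F·P·Fᵀ + Q = [26 10; 10 36]
step 0: y = z − H·x̄ = [-29]
step 0: S = H·P̄·Hᵀ + R = [146]
step 0: K = P̄·Hᵀ·S⁻¹ = [-10/73; -36/73]
step 0: x' = x̄ + K·y = [-221/73, 95/73]
step 0: P' = (I − K·H)·P̄ = [1698/73 10/73; 10/73 36/73]
step 1: x̄ = F·x = [-568/73, -853/73]
step 1: P̄ = F·P·Fᵀ + Q = [15670/73 15180/73; 15180/73 15452/73]
step 1: y = z − H·x̄ = [-1925/73]
step 1: S = H·P̄·Hᵀ + R = [61954/73]
step 1: K = P̄·Hᵀ·S⁻¹ = [-15180/30977; -15452/30977]
step 1: x' = x̄ + K·y = [159268/30977, 45503/30977]
step 1: P' = (I − K·H)·P̄ = [336230/30977 15180/30977; 15180/30977 15452/30977]
step 2: x̄ = F·x = [523307/30977, 386798/30977]
step 2: P̄ = F·P·Fᵀ + Q = [3256510/30977 2949626/30977; 2949626/30977 2967672/30977]
step 2: y = z − H·x̄ = [835550/30977]
step 2: S = H·P̄·Hᵀ + R = [11932642/30977]
step 2: K = P̄·Hᵀ·S⁻¹ = [-62758/126943; -2967672/5966321]
step 2: x' = x̄ + K·y = [451713/126943, -5548546/5966321]
step 2: P' = (I − K·H)·P̄ = [1393482/126943 62758/126943; 62758/126943 2967672/5966321]

step 0: x' = [-221/73, 95/73], P' = [1698/73 10/73; 10/73 36/73]
step 1: x' = [159268/30977, 45503/30977], P' = [336230/30977 15180/30977; 15180/30977 15452/30977]
step 2: x' = [451713/126943, -5548546/5966321], P' = [1393482/126943 62758/126943; 62758/126943 2967672/5966321]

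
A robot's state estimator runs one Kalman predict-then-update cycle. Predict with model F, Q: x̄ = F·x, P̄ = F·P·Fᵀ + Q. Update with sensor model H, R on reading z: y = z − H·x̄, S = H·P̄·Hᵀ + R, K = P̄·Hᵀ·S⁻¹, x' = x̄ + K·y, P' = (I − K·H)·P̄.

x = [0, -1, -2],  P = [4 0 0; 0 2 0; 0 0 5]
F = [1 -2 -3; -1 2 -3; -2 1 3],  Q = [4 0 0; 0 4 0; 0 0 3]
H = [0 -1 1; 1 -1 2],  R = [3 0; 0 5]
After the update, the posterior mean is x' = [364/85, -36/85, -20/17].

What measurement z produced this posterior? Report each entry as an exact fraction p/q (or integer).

z = [-1, 3]

x̄ = F·x = [8, 4, -7]
P̄ = F·P·Fᵀ + Q = [61 33 -57; 33 61 -33; -57 -33 66]
S = H·P̄·Hᵀ + R = [196 202; 202 229]
K = P̄·Hᵀ·S⁻¹ = [-1619/2040 331/1020; -423/680 47/340; 57/272 39/136]
x' − x̄ = [-316/85, -376/85, 99/17] = K·y
y = (KᵀK)⁻¹·Kᵀ·(x' − x̄) = [10, 13]
z = y + H·x̄ = [10, 13] + [-11, -10] = [-1, 3]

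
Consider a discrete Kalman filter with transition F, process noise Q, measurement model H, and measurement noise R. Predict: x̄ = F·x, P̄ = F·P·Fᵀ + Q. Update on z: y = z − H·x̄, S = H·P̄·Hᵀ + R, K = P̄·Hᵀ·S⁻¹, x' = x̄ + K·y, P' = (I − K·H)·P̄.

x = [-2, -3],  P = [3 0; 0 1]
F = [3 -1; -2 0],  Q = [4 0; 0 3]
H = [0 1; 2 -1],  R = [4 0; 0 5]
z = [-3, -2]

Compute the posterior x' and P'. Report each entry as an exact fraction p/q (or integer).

x̄ = F·x = [-3, 4]
P̄ = F·P·Fᵀ + Q = [32 -18; -18 15]
y = z − H·x̄ = [-7, 8]
S = H·P̄·Hᵀ + R = [19 -51; -51 220]
K = P̄·Hᵀ·S⁻¹ = [222/1579 640/1579; 699/1579 -204/1579]
x' = x̄ + K·y = [-1171/1579, -209/1579]
P' = (I − K·H)·P̄ = [2044/1579 888/1579; 888/1579 2796/1579]

x' = [-1171/1579, -209/1579]
P' = [2044/1579 888/1579; 888/1579 2796/1579]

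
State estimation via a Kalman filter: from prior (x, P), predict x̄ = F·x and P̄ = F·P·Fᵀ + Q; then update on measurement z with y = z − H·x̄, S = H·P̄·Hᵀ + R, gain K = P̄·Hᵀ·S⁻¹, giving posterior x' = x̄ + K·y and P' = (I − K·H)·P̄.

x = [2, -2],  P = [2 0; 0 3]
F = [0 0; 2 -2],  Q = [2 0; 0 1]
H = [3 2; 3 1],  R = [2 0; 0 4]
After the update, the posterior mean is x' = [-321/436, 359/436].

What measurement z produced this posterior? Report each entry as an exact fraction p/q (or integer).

x̄ = F·x = [0, 8]
P̄ = F·P·Fᵀ + Q = [2 0; 0 21]
S = H·P̄·Hᵀ + R = [104 60; 60 43]
K = P̄·Hᵀ·S⁻¹ = [-51/436 33/109; 273/436 -42/109]
x' − x̄ = [-321/436, -3129/436] = K·y
y = (KᵀK)⁻¹·Kᵀ·(x' − x̄) = [-17, -9]
z = y + H·x̄ = [-17, -9] + [16, 8] = [-1, -1]

z = [-1, -1]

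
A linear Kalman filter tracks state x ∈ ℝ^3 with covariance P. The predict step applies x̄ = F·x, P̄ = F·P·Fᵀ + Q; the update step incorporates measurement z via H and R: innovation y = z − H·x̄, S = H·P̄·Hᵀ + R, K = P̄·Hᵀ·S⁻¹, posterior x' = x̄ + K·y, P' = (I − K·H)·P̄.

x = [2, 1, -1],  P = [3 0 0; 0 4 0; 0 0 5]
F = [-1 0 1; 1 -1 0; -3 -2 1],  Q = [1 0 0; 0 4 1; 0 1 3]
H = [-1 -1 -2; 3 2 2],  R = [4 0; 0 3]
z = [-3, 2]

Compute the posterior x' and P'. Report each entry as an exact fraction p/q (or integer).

x' = [-382/541, 2299/1623, 1247/1623]
P' = [3461/1082 -5145/1082 192/541; -5145/1082 33767/3246 -5002/1623; 192/541 -5002/1623 3925/1623]

x̄ = F·x = [-3, 1, -9]
P̄ = F·P·Fᵀ + Q = [9 -3 14; -3 11 0; 14 0 51]
y = z − H·x̄ = [-23, 27]
S = H·P̄·Hᵀ + R = [278 -350; -350 464]
K = P̄·Hᵀ·S⁻¹ = [229/1082 287/1082; 419/3246 407/3246; -856/1623 -142/1623]
x' = x̄ + K·y = [-382/541, 2299/1623, 1247/1623]
P' = (I − K·H)·P̄ = [3461/1082 -5145/1082 192/541; -5145/1082 33767/3246 -5002/1623; 192/541 -5002/1623 3925/1623]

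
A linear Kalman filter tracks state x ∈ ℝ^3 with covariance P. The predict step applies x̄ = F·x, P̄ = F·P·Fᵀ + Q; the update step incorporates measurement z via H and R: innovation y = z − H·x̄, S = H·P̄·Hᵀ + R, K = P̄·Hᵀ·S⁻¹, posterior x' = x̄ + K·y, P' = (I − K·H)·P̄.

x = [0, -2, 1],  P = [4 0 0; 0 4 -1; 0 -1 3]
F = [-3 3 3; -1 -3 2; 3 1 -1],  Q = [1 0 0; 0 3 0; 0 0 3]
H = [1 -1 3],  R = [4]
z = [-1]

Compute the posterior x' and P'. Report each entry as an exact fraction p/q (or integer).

x̄ = F·x = [-3, 8, -3]
P̄ = F·P·Fᵀ + Q = [82 -3 -33; -3 67 -35; -33 -35 48]
y = z − H·x̄ = [19]
S = H·P̄·Hᵀ + R = [603]
K = P̄·Hᵀ·S⁻¹ = [-14/603; -175/603; 146/603]
x' = x̄ + K·y = [-2075/603, 1499/603, 965/603]
P' = (I − K·H)·P̄ = [49250/603 -4259/603 -17855/603; -4259/603 9776/603 4445/603; -17855/603 4445/603 7628/603]

x' = [-2075/603, 1499/603, 965/603]
P' = [49250/603 -4259/603 -17855/603; -4259/603 9776/603 4445/603; -17855/603 4445/603 7628/603]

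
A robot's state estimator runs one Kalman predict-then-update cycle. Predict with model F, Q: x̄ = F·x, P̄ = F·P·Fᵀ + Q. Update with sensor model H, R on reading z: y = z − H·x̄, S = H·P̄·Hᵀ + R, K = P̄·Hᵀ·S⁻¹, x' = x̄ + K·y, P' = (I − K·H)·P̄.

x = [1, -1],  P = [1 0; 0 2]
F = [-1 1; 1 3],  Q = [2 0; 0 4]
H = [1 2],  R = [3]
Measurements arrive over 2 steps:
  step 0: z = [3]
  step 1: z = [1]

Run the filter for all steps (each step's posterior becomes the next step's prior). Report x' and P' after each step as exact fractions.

step 0: x' = [-7/8, 73/40], P' = [25/8 -11/8; -11/8 53/40]
step 1: x' = [97/698, 232/349], P' = [1866/349 -810/349; -810/349 594/349]

step 0: x̄ = F·x = [-2, -2]
step 0: P̄ = F·P·Fᵀ + Q = [5 5; 5 23]
step 0: y = z − H·x̄ = [9]
step 0: S = H·P̄·Hᵀ + R = [120]
step 0: K = P̄·Hᵀ·S⁻¹ = [1/8; 17/40]
step 0: x' = x̄ + K·y = [-7/8, 73/40]
step 0: P' = (I − K·H)·P̄ = [25/8 -11/8; -11/8 53/40]
step 1: x̄ = F·x = [27/10, 23/5]
step 1: P̄ = F·P·Fᵀ + Q = [46/5 18/5; 18/5 54/5]
step 1: y = z − H·x̄ = [-109/10]
step 1: S = H·P̄·Hᵀ + R = [349/5]
step 1: K = P̄·Hᵀ·S⁻¹ = [82/349; 126/349]
step 1: x' = x̄ + K·y = [97/698, 232/349]
step 1: P' = (I − K·H)·P̄ = [1866/349 -810/349; -810/349 594/349]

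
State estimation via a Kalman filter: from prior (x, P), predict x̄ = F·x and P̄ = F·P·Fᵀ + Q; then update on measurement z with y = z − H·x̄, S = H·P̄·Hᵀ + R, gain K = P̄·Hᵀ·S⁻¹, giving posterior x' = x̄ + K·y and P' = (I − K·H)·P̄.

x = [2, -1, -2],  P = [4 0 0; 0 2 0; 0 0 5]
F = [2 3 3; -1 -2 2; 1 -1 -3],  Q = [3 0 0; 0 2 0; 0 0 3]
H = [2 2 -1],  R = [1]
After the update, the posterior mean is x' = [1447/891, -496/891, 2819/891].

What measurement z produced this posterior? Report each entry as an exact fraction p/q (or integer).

x̄ = F·x = [-5, -4, 9]
P̄ = F·P·Fᵀ + Q = [82 10 -43; 10 34 -30; -43 -30 54]
S = H·P̄·Hᵀ + R = [891]
K = P̄·Hᵀ·S⁻¹ = [227/891; 118/891; -200/891]
x' − x̄ = [5902/891, 3068/891, -5200/891] = K·y
y = (KᵀK)⁻¹·Kᵀ·(x' − x̄) = [26]
z = y + H·x̄ = [26] + [-27] = [-1]

z = [-1]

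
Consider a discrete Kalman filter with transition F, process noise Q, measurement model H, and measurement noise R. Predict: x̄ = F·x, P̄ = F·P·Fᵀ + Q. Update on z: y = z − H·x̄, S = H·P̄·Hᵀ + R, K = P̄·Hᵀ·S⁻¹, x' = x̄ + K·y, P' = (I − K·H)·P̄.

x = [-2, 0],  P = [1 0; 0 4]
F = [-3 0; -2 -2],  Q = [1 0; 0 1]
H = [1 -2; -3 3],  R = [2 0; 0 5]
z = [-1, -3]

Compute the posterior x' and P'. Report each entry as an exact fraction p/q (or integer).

x' = [2207/567, 335/126]
P' = [1678/567 137/63; 137/63 13/7]

x̄ = F·x = [6, 4]
P̄ = F·P·Fᵀ + Q = [10 6; 6 21]
y = z − H·x̄ = [1, 3]
S = H·P̄·Hᵀ + R = [72 -102; -102 176]
K = P̄·Hᵀ·S⁻¹ = [-394/567 -89/189; -97/126 -4/21]
x' = x̄ + K·y = [2207/567, 335/126]
P' = (I − K·H)·P̄ = [1678/567 137/63; 137/63 13/7]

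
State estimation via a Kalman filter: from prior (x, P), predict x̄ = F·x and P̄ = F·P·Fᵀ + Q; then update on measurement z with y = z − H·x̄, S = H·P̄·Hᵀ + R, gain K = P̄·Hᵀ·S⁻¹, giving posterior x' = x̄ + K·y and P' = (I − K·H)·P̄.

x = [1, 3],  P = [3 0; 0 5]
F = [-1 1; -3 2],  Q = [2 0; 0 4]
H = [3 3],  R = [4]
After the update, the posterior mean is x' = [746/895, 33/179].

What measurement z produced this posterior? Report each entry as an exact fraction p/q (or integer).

z = [3]

x̄ = F·x = [2, 3]
P̄ = F·P·Fᵀ + Q = [10 19; 19 51]
S = H·P̄·Hᵀ + R = [895]
K = P̄·Hᵀ·S⁻¹ = [87/895; 42/179]
x' − x̄ = [-1044/895, -504/179] = K·y
y = (KᵀK)⁻¹·Kᵀ·(x' − x̄) = [-12]
z = y + H·x̄ = [-12] + [15] = [3]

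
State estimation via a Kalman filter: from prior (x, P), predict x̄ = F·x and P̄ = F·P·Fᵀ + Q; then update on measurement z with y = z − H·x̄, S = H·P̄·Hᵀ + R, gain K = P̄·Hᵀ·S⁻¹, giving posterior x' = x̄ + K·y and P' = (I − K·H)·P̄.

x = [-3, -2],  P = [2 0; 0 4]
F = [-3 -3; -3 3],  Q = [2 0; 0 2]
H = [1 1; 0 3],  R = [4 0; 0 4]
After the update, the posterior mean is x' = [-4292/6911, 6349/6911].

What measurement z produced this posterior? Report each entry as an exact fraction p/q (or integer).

x̄ = F·x = [15, 3]
P̄ = F·P·Fᵀ + Q = [56 -18; -18 56]
S = H·P̄·Hᵀ + R = [80 114; 114 508]
K = P̄·Hᵀ·S⁻¹ = [6365/6911 -2163/6911; 38/6911 2277/6911]
x' − x̄ = [-107957/6911, -14384/6911] = K·y
y = (KᵀK)⁻¹·Kᵀ·(x' − x̄) = [-19, -6]
z = y + H·x̄ = [-19, -6] + [18, 9] = [-1, 3]

z = [-1, 3]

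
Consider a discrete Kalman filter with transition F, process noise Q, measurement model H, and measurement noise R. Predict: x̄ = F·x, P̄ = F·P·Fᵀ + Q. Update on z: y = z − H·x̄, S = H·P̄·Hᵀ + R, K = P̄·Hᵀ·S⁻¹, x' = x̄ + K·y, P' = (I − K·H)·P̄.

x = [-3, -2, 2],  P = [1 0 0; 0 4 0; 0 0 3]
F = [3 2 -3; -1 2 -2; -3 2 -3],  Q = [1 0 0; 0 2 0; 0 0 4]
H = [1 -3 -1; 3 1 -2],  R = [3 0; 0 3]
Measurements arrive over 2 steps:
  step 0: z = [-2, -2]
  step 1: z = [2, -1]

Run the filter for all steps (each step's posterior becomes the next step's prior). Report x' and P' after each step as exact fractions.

step 0: x̄ = F·x = [-19, -5, -1]
step 0: P̄ = F·P·Fᵀ + Q = [53 31 34; 31 31 37; 34 37 56]
step 0: y = z − H·x̄ = [1, 58]
step 0: S = H·P̄·Hᵀ + R = [359 -55; -55 365]
step 0: K = P̄·Hᵀ·S⁻¹ = [-2030/12801 19864/64005; -6677/25602 2501/25602; -4706/12801 1189/64005]
step 0: x' = x̄ + K·y = [-24711/21335, 3457/8534, -6191/21335]
step 0: P' = (I − K·H)·P̄ = [217757/64005 -2779/12801 289892/64005; -2779/12801 7589/25602 -4147/12801; 289892/64005 -4147/12801 422687/64005]
step 1: x̄ = F·x = [-7655/4267, 54378/21335, 109991/21335]
step 1: P̄ = F·P·Fᵀ + Q = [153583/12801 248167/12801 433816/12801; 248167/12801 3493433/64005 6192821/64005; 433816/12801 6192821/64005 11729522/64005]
step 1: y = z − H·x̄ = [70814/4267, 259094/21335]
step 1: S = H·P̄·Hᵀ + R = [4633607/4267 1698301/4267; 1698301/4267 14159537/64005]
step 1: K = P̄·Hᵀ·S⁻¹ = [-408817509/2618506616 53522765/238046056; -123311827/476092112 48027961/476092112; -485719837/1309253308 -10996487/119023028]
step 1: x' = x̄ + K·y = [-1083098853/654626654, -62436433/119023028, -695021138/327313327]
step 1: P' = (I − K·H)·P̄ = [2994805531/1309253308 -22992919/238046056 1993707479/654626654; -22992919/238046056 132848669/476092112 -18649091/119023028; 1993707479/654626654 -18649091/119023028 1514998618/327313327]

step 0: x' = [-24711/21335, 3457/8534, -6191/21335], P' = [217757/64005 -2779/12801 289892/64005; -2779/12801 7589/25602 -4147/12801; 289892/64005 -4147/12801 422687/64005]
step 1: x' = [-1083098853/654626654, -62436433/119023028, -695021138/327313327], P' = [2994805531/1309253308 -22992919/238046056 1993707479/654626654; -22992919/238046056 132848669/476092112 -18649091/119023028; 1993707479/654626654 -18649091/119023028 1514998618/327313327]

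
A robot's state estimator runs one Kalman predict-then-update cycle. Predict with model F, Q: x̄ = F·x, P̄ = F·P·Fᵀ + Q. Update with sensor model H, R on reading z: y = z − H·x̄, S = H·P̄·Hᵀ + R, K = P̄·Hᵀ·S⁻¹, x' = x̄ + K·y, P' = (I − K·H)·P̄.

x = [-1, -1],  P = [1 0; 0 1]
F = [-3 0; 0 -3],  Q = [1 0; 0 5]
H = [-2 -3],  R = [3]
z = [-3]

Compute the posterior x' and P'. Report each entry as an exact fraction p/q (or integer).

x' = [267/169, 3/169]
P' = [1290/169 -840/169; -840/169 602/169]

x̄ = F·x = [3, 3]
P̄ = F·P·Fᵀ + Q = [10 0; 0 14]
y = z − H·x̄ = [12]
S = H·P̄·Hᵀ + R = [169]
K = P̄·Hᵀ·S⁻¹ = [-20/169; -42/169]
x' = x̄ + K·y = [267/169, 3/169]
P' = (I − K·H)·P̄ = [1290/169 -840/169; -840/169 602/169]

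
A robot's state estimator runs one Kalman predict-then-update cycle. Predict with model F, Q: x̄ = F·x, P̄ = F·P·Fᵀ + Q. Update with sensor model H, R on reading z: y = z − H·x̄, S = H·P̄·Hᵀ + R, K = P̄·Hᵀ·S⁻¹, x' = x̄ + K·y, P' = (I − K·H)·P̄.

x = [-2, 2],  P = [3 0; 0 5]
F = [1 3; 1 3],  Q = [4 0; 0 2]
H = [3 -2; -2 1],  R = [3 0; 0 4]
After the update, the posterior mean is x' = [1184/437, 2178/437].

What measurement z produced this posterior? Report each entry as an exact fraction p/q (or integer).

z = [-3, -2]

x̄ = F·x = [4, 4]
P̄ = F·P·Fᵀ + Q = [52 48; 48 50]
S = H·P̄·Hᵀ + R = [95 -76; -76 70]
K = P̄·Hᵀ·S⁻¹ = [-28/437 -20/23; -208/437 -27/23]
x' − x̄ = [-564/437, 430/437] = K·y
y = (KᵀK)⁻¹·Kᵀ·(x' − x̄) = [-7, 2]
z = y + H·x̄ = [-7, 2] + [4, -4] = [-3, -2]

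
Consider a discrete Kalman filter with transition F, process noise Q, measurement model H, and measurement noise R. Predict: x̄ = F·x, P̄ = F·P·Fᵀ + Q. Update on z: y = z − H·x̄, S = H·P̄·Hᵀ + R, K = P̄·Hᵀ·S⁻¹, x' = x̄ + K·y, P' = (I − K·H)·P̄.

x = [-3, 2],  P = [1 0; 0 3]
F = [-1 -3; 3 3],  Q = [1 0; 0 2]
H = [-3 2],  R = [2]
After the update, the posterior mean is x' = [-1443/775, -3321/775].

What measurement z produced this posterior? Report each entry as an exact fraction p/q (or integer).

z = [-3]

x̄ = F·x = [-3, -3]
P̄ = F·P·Fᵀ + Q = [29 -30; -30 38]
S = H·P̄·Hᵀ + R = [775]
K = P̄·Hᵀ·S⁻¹ = [-147/775; 166/775]
x' − x̄ = [882/775, -996/775] = K·y
y = (KᵀK)⁻¹·Kᵀ·(x' − x̄) = [-6]
z = y + H·x̄ = [-6] + [3] = [-3]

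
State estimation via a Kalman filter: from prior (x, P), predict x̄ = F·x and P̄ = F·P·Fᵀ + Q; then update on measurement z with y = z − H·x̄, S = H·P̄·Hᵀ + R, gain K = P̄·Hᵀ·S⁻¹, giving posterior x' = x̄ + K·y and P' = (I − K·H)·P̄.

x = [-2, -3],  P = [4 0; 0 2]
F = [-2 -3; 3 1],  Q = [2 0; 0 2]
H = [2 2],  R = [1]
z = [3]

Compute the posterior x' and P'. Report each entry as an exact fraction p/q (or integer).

x̄ = F·x = [13, -9]
P̄ = F·P·Fᵀ + Q = [36 -30; -30 40]
y = z − H·x̄ = [-5]
S = H·P̄·Hᵀ + R = [65]
K = P̄·Hᵀ·S⁻¹ = [12/65; 4/13]
x' = x̄ + K·y = [157/13, -137/13]
P' = (I − K·H)·P̄ = [2196/65 -438/13; -438/13 440/13]

x' = [157/13, -137/13]
P' = [2196/65 -438/13; -438/13 440/13]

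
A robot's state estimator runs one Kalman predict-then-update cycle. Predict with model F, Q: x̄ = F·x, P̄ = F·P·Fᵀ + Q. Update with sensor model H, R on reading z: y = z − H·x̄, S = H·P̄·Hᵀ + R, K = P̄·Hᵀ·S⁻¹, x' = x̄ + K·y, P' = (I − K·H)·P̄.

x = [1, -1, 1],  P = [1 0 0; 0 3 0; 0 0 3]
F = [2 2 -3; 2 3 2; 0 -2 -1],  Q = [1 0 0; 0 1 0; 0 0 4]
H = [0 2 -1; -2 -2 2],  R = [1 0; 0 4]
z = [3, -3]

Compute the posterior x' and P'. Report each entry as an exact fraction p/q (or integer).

x' = [1349/13540, 5777/3385, 5081/13540]
P' = [14439/6770 2064/3385 6083/3385; 2064/3385 3468/3385 5596/3385; 6083/3385 5596/3385 23709/6770]

x̄ = F·x = [-3, 1, 1]
P̄ = F·P·Fᵀ + Q = [44 4 -3; 4 44 -24; -3 -24 19]
y = z − H·x̄ = [2, -9]
S = H·P̄·Hᵀ + R = [292 -380; -380 680]
K = P̄·Hᵀ·S⁻¹ = [-391/677 -6401/13540; 268/677 32/3385; -265/1354 351/13540]
x' = x̄ + K·y = [1349/13540, 5777/3385, 5081/13540]
P' = (I − K·H)·P̄ = [14439/6770 2064/3385 6083/3385; 2064/3385 3468/3385 5596/3385; 6083/3385 5596/3385 23709/6770]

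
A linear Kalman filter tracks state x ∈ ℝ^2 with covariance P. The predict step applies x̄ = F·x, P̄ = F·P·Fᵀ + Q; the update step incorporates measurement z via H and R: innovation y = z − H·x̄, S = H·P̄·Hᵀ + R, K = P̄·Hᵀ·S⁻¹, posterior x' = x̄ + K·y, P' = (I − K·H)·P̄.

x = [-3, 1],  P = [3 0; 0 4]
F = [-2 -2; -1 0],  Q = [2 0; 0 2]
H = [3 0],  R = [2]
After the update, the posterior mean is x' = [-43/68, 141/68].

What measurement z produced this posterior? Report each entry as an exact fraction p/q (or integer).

z = [-2]

x̄ = F·x = [4, 3]
P̄ = F·P·Fᵀ + Q = [30 6; 6 5]
S = H·P̄·Hᵀ + R = [272]
K = P̄·Hᵀ·S⁻¹ = [45/136; 9/136]
x' − x̄ = [-315/68, -63/68] = K·y
y = (KᵀK)⁻¹·Kᵀ·(x' − x̄) = [-14]
z = y + H·x̄ = [-14] + [12] = [-2]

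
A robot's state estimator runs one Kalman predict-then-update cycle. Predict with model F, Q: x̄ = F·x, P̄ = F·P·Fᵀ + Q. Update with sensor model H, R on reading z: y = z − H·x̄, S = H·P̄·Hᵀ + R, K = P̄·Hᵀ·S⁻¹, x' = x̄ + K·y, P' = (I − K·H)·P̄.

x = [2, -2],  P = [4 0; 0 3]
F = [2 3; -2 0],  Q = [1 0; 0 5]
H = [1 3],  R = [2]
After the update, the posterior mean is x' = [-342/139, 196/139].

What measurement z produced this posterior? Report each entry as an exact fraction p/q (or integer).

x̄ = F·x = [-2, -4]
P̄ = F·P·Fᵀ + Q = [44 -16; -16 21]
S = H·P̄·Hᵀ + R = [139]
K = P̄·Hᵀ·S⁻¹ = [-4/139; 47/139]
x' − x̄ = [-64/139, 752/139] = K·y
y = (KᵀK)⁻¹·Kᵀ·(x' − x̄) = [16]
z = y + H·x̄ = [16] + [-14] = [2]

z = [2]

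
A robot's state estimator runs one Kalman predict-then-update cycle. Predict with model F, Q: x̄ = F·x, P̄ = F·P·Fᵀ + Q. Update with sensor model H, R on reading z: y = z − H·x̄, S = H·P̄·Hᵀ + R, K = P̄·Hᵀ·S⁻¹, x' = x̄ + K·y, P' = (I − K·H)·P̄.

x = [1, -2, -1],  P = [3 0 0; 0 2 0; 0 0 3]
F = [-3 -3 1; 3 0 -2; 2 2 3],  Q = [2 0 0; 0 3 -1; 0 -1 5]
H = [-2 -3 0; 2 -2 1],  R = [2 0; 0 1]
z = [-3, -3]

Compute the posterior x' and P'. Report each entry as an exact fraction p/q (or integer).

x' = [-3594/84751, 92731/84751, -60467/84751]
P' = [321075/84751 -197890/84751 -1011087/84751; -197890/84751 139718/84751 657212/84751; -1011087/84751 657212/84751 3331471/84751]

x̄ = F·x = [2, 5, -5]
P̄ = F·P·Fᵀ + Q = [50 -33 -21; -33 42 -1; -21 -1 52]
y = z − H·x̄ = [16, 8]
S = H·P̄·Hᵀ + R = [184 163; 163 605]
K = P̄·Hᵀ·S⁻¹ = [-24240/84751 26843/84751; -11687/84751 -18004/84751; 25269/84751 -5127/84751]
x' = x̄ + K·y = [-3594/84751, 92731/84751, -60467/84751]
P' = (I − K·H)·P̄ = [321075/84751 -197890/84751 -1011087/84751; -197890/84751 139718/84751 657212/84751; -1011087/84751 657212/84751 3331471/84751]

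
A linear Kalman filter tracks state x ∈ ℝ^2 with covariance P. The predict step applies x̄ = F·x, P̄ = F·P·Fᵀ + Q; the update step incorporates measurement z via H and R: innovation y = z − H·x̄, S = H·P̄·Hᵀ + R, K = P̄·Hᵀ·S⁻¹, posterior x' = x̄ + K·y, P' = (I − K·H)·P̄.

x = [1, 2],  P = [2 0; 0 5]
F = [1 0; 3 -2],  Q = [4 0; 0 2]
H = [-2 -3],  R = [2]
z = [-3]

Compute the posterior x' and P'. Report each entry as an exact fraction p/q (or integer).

x̄ = F·x = [1, -1]
P̄ = F·P·Fᵀ + Q = [6 6; 6 40]
y = z − H·x̄ = [-4]
S = H·P̄·Hᵀ + R = [458]
K = P̄·Hᵀ·S⁻¹ = [-15/229; -66/229]
x' = x̄ + K·y = [289/229, 35/229]
P' = (I − K·H)·P̄ = [924/229 -606/229; -606/229 448/229]

x' = [289/229, 35/229]
P' = [924/229 -606/229; -606/229 448/229]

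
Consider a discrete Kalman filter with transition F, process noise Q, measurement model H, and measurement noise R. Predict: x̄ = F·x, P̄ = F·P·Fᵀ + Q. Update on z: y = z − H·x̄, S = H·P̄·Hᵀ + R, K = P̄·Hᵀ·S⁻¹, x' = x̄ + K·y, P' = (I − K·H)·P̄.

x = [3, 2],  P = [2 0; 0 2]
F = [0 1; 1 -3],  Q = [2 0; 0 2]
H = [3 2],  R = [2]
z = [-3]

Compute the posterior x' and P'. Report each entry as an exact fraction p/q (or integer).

x' = [2, -40/9]
P' = [4 -6; -6 256/27]

x̄ = F·x = [2, -3]
P̄ = F·P·Fᵀ + Q = [4 -6; -6 22]
y = z − H·x̄ = [-3]
S = H·P̄·Hᵀ + R = [54]
K = P̄·Hᵀ·S⁻¹ = [0; 13/27]
x' = x̄ + K·y = [2, -40/9]
P' = (I − K·H)·P̄ = [4 -6; -6 256/27]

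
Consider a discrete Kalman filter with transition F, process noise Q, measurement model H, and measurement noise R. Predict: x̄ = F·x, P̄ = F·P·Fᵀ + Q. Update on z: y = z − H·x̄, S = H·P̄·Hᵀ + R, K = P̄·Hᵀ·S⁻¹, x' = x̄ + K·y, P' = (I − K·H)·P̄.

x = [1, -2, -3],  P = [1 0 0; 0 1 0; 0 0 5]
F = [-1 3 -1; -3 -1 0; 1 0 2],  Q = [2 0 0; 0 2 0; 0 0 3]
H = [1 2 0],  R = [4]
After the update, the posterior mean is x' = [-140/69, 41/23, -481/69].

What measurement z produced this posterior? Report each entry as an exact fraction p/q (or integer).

x̄ = F·x = [-4, -1, -5]
P̄ = F·P·Fᵀ + Q = [17 0 -11; 0 12 -3; -11 -3 24]
S = H·P̄·Hᵀ + R = [69]
K = P̄·Hᵀ·S⁻¹ = [17/69; 8/23; -17/69]
x' − x̄ = [136/69, 64/23, -136/69] = K·y
y = (KᵀK)⁻¹·Kᵀ·(x' − x̄) = [8]
z = y + H·x̄ = [8] + [-6] = [2]

z = [2]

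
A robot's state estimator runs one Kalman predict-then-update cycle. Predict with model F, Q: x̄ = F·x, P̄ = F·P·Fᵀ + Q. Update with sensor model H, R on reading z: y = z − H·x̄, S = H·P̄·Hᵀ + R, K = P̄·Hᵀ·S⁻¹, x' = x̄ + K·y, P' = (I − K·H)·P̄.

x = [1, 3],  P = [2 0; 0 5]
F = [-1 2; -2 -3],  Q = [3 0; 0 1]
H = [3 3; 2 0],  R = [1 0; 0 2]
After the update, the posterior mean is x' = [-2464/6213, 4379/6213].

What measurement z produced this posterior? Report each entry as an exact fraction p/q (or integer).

x̄ = F·x = [5, -11]
P̄ = F·P·Fᵀ + Q = [25 -26; -26 54]
S = H·P̄·Hᵀ + R = [244 -6; -6 102]
K = P̄·Hᵀ·S⁻¹ = [-1/4142 6091/12426; 688/2071 -3046/6213]
x' − x̄ = [-33529/6213, 72722/6213] = K·y
y = (KᵀK)⁻¹·Kᵀ·(x' − x̄) = [19, -11]
z = y + H·x̄ = [19, -11] + [-18, 10] = [1, -1]

z = [1, -1]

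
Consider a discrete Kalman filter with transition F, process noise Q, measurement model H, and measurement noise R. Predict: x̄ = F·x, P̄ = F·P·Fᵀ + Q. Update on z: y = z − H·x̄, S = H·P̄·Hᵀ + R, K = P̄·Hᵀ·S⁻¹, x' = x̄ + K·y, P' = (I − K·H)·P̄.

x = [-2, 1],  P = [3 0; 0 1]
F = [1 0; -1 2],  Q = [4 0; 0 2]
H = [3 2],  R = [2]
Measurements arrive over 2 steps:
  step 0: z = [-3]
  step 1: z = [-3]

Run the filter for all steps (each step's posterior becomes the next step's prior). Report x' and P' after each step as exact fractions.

step 0: x' = [-41/13, 43/13], P' = [46/13 -66/13; -66/13 504/65]
step 1: x' = [-5802/2161, 5674/2161], P' = [15921/2161 -23959/2161; -23959/2161 37119/2161]

step 0: x̄ = F·x = [-2, 4]
step 0: P̄ = F·P·Fᵀ + Q = [7 -3; -3 9]
step 0: y = z − H·x̄ = [-5]
step 0: S = H·P̄·Hᵀ + R = [65]
step 0: K = P̄·Hᵀ·S⁻¹ = [3/13; 9/65]
step 0: x' = x̄ + K·y = [-41/13, 43/13]
step 0: P' = (I − K·H)·P̄ = [46/13 -66/13; -66/13 504/65]
step 1: x̄ = F·x = [-41/13, 127/13]
step 1: P̄ = F·P·Fᵀ + Q = [98/13 -178/13; -178/13 3696/65]
step 1: y = z − H·x̄ = [-170/13]
step 1: S = H·P̄·Hᵀ + R = [8644/65]
step 1: K = P̄·Hᵀ·S⁻¹ = [-155/4322; 2361/4322]
step 1: x' = x̄ + K·y = [-5802/2161, 5674/2161]
step 1: P' = (I − K·H)·P̄ = [15921/2161 -23959/2161; -23959/2161 37119/2161]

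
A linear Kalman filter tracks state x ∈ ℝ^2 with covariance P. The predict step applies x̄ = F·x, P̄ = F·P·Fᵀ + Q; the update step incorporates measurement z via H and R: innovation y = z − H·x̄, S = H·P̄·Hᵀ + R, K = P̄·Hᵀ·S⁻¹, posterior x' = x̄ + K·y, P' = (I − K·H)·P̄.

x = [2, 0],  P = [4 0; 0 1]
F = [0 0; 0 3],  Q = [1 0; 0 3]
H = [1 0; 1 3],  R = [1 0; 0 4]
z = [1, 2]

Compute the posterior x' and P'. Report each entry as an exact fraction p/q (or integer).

x̄ = F·x = [0, 0]
P̄ = F·P·Fᵀ + Q = [1 0; 0 12]
y = z − H·x̄ = [1, 2]
S = H·P̄·Hᵀ + R = [2 1; 1 113]
K = P̄·Hᵀ·S⁻¹ = [112/225 1/225; -4/25 8/25]
x' = x̄ + K·y = [38/75, 12/25]
P' = (I − K·H)·P̄ = [112/225 -4/25; -4/25 12/25]

x' = [38/75, 12/25]
P' = [112/225 -4/25; -4/25 12/25]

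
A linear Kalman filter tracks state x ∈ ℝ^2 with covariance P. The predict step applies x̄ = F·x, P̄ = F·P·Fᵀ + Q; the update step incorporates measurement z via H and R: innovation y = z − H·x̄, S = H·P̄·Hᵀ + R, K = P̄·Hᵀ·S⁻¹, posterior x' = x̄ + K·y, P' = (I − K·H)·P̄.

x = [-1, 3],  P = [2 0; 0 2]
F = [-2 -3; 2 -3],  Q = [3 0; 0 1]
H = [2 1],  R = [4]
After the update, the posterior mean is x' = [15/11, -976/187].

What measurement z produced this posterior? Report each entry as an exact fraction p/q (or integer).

x̄ = F·x = [-7, -11]
P̄ = F·P·Fᵀ + Q = [29 10; 10 27]
S = H·P̄·Hᵀ + R = [187]
K = P̄·Hᵀ·S⁻¹ = [4/11; 47/187]
x' − x̄ = [92/11, 1081/187] = K·y
y = (KᵀK)⁻¹·Kᵀ·(x' − x̄) = [23]
z = y + H·x̄ = [23] + [-25] = [-2]

z = [-2]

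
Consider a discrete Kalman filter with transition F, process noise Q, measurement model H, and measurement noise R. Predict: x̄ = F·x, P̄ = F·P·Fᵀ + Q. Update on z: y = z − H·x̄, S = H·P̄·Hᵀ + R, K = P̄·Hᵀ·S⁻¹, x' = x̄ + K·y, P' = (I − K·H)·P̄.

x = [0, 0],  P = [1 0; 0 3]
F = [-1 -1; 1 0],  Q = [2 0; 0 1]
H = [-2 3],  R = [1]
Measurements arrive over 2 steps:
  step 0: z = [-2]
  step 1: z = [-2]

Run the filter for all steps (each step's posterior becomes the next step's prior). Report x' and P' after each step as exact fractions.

step 0: x' = [6/11, -16/55], P' = [21/11 13/11; 13/11 46/55]
step 1: x' = [4058/5099, -618/5099], P' = [5899/5099 3502/5099; 3502/5099 2608/5099]

step 0: x̄ = F·x = [0, 0]
step 0: P̄ = F·P·Fᵀ + Q = [6 -1; -1 2]
step 0: y = z − H·x̄ = [-2]
step 0: S = H·P̄·Hᵀ + R = [55]
step 0: K = P̄·Hᵀ·S⁻¹ = [-3/11; 8/55]
step 0: x' = x̄ + K·y = [6/11, -16/55]
step 0: P' = (I − K·H)·P̄ = [21/11 13/11; 13/11 46/55]
step 1: x̄ = F·x = [-14/55, 6/11]
step 1: P̄ = F·P·Fᵀ + Q = [391/55 -34/11; -34/11 32/11]
step 1: y = z − H·x̄ = [-228/55]
step 1: S = H·P̄·Hᵀ + R = [5099/55]
step 1: K = P̄·Hᵀ·S⁻¹ = [-1292/5099; 820/5099]
step 1: x' = x̄ + K·y = [4058/5099, -618/5099]
step 1: P' = (I − K·H)·P̄ = [5899/5099 3502/5099; 3502/5099 2608/5099]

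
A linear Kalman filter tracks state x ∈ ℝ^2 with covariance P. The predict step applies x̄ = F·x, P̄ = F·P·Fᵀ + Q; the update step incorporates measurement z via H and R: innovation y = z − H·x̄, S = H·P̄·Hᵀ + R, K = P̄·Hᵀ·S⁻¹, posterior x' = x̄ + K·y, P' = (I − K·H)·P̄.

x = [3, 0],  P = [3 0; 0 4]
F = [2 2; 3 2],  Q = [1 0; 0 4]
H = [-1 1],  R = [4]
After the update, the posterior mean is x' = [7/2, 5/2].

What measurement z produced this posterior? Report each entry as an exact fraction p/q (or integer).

z = [-3]

x̄ = F·x = [6, 9]
P̄ = F·P·Fᵀ + Q = [29 34; 34 47]
S = H·P̄·Hᵀ + R = [12]
K = P̄·Hᵀ·S⁻¹ = [5/12; 13/12]
x' − x̄ = [-5/2, -13/2] = K·y
y = (KᵀK)⁻¹·Kᵀ·(x' − x̄) = [-6]
z = y + H·x̄ = [-6] + [3] = [-3]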